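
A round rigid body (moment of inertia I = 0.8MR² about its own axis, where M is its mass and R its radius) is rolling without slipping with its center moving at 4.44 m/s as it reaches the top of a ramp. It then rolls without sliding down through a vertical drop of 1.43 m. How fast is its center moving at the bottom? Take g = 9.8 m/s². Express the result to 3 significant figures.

The moment of inertia is 0.8MR², giving k ≡ I/(MR²) = 0.8.
Rolling without slipping gives ω = v/R, so the total kinetic energy is ½Mv² + ½Iω² = ½(1+k)Mv² = (9/10)Mv².
Energy conservation: (9/10)Mv₀² + Mgh = (9/10)Mv², so v² = v₀² + 2gh/(1+k).
v = √(4.44² + 2×9.8×1.43/1.8) = √35.28 ≈ 5.94 m/s.

v ≈ 5.94 m/s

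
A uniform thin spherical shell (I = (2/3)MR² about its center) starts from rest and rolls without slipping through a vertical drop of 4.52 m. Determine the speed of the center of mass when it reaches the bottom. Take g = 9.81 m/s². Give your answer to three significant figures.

v ≈ 7.29 m/s

With I = (2/3)MR², the ratio k = I/(MR²) is 2/3.
The rolling condition ω = v/R makes the rotational term ½I(v/R)² = ½kMv², so KE_total = ½(1+k)Mv² = (5/6)Mv².
Setting Mgh = (5/6)Mv² gives v = √(2gh/(1+k)) = √(2·9.81·4.52/1.667) ≈ 7.29 m/s.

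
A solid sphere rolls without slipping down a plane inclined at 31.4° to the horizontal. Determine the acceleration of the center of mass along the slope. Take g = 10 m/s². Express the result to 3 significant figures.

The moment of inertia is (2/5)MR², giving k ≡ I/(MR²) = 0.4.
Along the incline Mg sinθ − f = Ma, and torque about the center fR = Iα = kMR²(a/R) gives f = kMa.
Eliminating f: Mg sinθ = (1+k)Ma, so a = g sinθ/(1+k) = 10 × sin31.4° / 1.4 ≈ 3.72 m/s².

a ≈ 3.72 m/s²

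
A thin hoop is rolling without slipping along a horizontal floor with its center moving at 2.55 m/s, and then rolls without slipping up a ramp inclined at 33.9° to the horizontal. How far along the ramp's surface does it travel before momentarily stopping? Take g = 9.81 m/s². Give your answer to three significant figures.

For this body I = MR², i.e. k = I/(MR²) = 1.
The rolling condition ω = v/R makes the rotational term ½I(v/R)² = ½kMv², so KE_total = ½(1+k)Mv² = Mv².
Setting this equal to Mgh gives the vertical rise h = (1+k)v₀²/(2g) = 2×2.55²/(2×9.81) = 0.6628 m.
Along the incline, d = h/sinθ = 0.6628/sin33.9° ≈ 1.19 m.

d ≈ 1.19 m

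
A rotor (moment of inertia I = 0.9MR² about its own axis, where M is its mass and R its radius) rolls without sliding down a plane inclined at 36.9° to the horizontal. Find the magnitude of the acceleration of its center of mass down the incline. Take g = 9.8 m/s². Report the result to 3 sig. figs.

a ≈ 3.10 m/s²

With I = 0.9MR², the ratio k = I/(MR²) is 0.9.
Along the incline Mg sinθ − f = Ma, and torque about the center fR = Iα = kMR²(a/R) gives f = kMa.
Eliminating f: Mg sinθ = (1+k)Ma, so a = g sinθ/(1+k) = 9.8 × sin36.9° / 1.9 ≈ 3.10 m/s².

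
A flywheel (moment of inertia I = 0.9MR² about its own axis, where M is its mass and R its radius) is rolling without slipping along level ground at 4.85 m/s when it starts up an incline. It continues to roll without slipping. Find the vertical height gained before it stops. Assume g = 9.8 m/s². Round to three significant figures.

h ≈ 2.28 m

With I = 0.9MR², the ratio k = I/(MR²) is 0.9.
Pure rolling means v = ωR; then KE = ½Mv² + ½I(v/R)² = ½(1+k)Mv² = (19/20)Mv².
At the top the kinetic energy is zero, so (19/20)Mv₀² = Mgh.
Thus h = (1+k)v₀²/(2g) = 1.9 × 4.85² / (2 × 9.8) ≈ 2.28 m.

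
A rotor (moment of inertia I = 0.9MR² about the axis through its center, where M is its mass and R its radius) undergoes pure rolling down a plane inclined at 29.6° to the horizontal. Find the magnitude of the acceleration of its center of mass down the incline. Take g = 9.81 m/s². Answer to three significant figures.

a ≈ 2.55 m/s²

With I = 0.9MR², the ratio k = I/(MR²) is 0.9.
Translational: Mg sinθ − f = Ma. Rotational about the CM: fR = Iα = kMRa, so f = kMa.
Eliminating f: Mg sinθ = (1+k)Ma, so a = g sinθ/(1+k) = 9.81 × sin29.6° / 1.9 ≈ 2.55 m/s².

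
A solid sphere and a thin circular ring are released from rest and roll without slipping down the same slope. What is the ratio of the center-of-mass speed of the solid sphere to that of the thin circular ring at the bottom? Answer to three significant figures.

v_ratio ≈ 1.20

Each satisfies Mgh = ½(1+k)Mv² with k = I/(MR²), so v ∝ 1/√(1+k).
For the solid sphere k = 0.4; for the thin circular ring k = 1.
v₁/v₂ = √((1+k₂)/(1+k₁)) = √(2/1.4) ≈ 1.20.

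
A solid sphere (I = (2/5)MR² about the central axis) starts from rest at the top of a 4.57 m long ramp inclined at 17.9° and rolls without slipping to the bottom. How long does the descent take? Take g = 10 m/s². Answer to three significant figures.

The moment of inertia is (2/5)MR², giving k ≡ I/(MR²) = 0.4.
Translational: Mg sinθ − f = Ma. Rotational about the CM: fR = Iα = kMRa, so f = kMa.
Hence a = g sinθ/(1+k) = 10×sin17.9°/1.4 = 2.195 m/s².
With constant a from rest, t = √(2L/a) = √(2·4.57/2.195) ≈ 2.04 s.

t ≈ 2.04 s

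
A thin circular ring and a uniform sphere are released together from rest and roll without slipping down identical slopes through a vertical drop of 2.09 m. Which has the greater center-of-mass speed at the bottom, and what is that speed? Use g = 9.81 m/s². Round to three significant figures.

the uniform sphere, at v ≈ 5.41 m/s

For rolling without slipping, Mgh = ½(1+k)Mv² where k = I/(MR²), so v = √(2gh/(1+k)).
Thin circular ring: k = 1, giving v = √(2×9.81×2.09/2) = 4.528 m/s.
Uniform sphere: k = 0.4, giving v = √(2×9.81×2.09/1.4) = 5.412 m/s.
The smaller k wins: the uniform sphere, at ≈ 5.41 m/s.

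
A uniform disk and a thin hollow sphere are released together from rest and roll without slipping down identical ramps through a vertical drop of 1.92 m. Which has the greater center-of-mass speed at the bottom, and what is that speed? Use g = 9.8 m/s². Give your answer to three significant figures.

For rolling without slipping, Mgh = ½(1+k)Mv² where k = I/(MR²), so v = √(2gh/(1+k)).
Uniform disk: k = 0.5, giving v = √(2×9.8×1.92/1.5) = 5.009 m/s.
Thin hollow sphere: k = 2/3, giving v = √(2×9.8×1.92/1.667) = 4.752 m/s.
The smaller k wins: the uniform disk, at ≈ 5.01 m/s.

the uniform disk, at v ≈ 5.01 m/s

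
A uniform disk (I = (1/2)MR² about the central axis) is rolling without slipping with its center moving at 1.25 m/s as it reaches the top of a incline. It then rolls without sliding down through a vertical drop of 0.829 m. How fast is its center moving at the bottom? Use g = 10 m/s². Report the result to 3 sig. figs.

v ≈ 3.55 m/s

Here I = (1/2)MR², so the shape factor k = I/(MR²) = 0.5.
Pure rolling means v = ωR; then KE = ½Mv² + ½I(v/R)² = ½(1+k)Mv² = (3/4)Mv².
Conserving energy between top and bottom: (3/4)Mv² = (3/4)Mv₀² + Mgh, hence v² = v₀² + 2gh/(1+k).
v = √(1.25² + 2×10×0.829/1.5) = √12.62 ≈ 3.55 m/s.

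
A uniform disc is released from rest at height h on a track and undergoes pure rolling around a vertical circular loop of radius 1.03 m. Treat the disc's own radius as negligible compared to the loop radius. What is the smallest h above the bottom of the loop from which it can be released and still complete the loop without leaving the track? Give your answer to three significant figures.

h_min ≈ 2.83 m

The moment of inertia is (1/2)MR², giving k ≡ I/(MR²) = 0.5.
At the top, contact is just lost when gravity alone supplies the centripetal force: Mg = Mv_top²/r, i.e. v_top² = gr.
With ω = v/R, the kinetic energy at speed v is ½(1+k)Mv² = (3/4)Mv².
Energy conservation from release (height h) to the top (height 2r): Mgh = Mg(2r) + (3/4)M·gr.
Thus h_min = 2r + (1+k)r/2 = r(2 + 1.5/2) = 1.03 × 2.75 ≈ 2.83 m.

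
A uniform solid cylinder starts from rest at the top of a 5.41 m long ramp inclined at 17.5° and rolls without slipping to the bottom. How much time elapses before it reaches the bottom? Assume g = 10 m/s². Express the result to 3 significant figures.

t ≈ 2.32 s

With I = (1/2)MR², the ratio k = I/(MR²) is 0.5.
Newton's second law down the slope: Mg sinθ − f = Ma. The torque equation fR = Iα (with α = a/R) gives f = kMa.
Hence a = g sinθ/(1+k) = 10×sin17.5°/1.5 = 2.005 m/s².
With constant a from rest, t = √(2L/a) = √(2·5.41/2.005) ≈ 2.32 s.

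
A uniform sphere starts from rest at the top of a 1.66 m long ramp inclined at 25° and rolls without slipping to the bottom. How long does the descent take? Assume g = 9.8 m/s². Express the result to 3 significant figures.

The moment of inertia is (2/5)MR², giving k ≡ I/(MR²) = 0.4.
Newton's second law down the slope: Mg sinθ − f = Ma. The torque equation fR = Iα (with α = a/R) gives f = kMa.
Hence a = g sinθ/(1+k) = 9.8×sin25°/1.4 = 2.958 m/s².
With constant a from rest, t = √(2L/a) = √(2·1.66/2.958) ≈ 1.06 s.

t ≈ 1.06 s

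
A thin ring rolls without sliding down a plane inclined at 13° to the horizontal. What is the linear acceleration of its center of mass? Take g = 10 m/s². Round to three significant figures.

Here I = MR², so the shape factor k = I/(MR²) = 1.
Translational: Mg sinθ − f = Ma. Rotational about the CM: fR = Iα = kMRa, so f = kMa.
Eliminating f: Mg sinθ = (1+k)Ma, so a = g sinθ/(1+k) = 10 × sin13° / 2 ≈ 1.12 m/s².

a ≈ 1.12 m/s²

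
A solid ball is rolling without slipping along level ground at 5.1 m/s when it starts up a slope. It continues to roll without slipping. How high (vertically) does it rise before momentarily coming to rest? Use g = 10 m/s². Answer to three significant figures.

h ≈ 1.82 m

For this body I = (2/5)MR², i.e. k = I/(MR²) = 0.4.
The rolling condition ω = v/R makes the rotational term ½I(v/R)² = ½kMv², so KE_total = ½(1+k)Mv² = (7/10)Mv².
All of this converts to potential energy at the highest point: (7/10)Mv₀² = Mgh.
Thus h = (1+k)v₀²/(2g) = 1.4 × 5.1² / (2 × 10) ≈ 1.82 m.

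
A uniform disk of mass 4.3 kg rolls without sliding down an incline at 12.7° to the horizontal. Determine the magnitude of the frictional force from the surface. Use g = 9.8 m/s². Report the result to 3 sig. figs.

f ≈ 3.09 N

For this body I = (1/2)MR², i.e. k = I/(MR²) = 0.5.
Along the incline Mg sinθ − f = Ma, and torque about the center fR = Iα = kMR²(a/R) gives f = kMa.
Combining, a = g sinθ/(1+k) and f = kMa = kMg sinθ/(1+k).
f = 0.5 × 4.3 × 9.8 × sin12.7° / 1.5 ≈ 3.09 N.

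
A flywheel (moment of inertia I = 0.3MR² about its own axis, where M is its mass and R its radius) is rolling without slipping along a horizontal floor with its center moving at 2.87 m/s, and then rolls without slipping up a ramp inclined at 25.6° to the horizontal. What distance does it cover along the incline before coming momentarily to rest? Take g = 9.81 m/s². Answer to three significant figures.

d ≈ 1.26 m

For this body I = 0.3MR², i.e. k = I/(MR²) = 0.3.
Rolling without slipping gives ω = v/R, so the total kinetic energy is ½Mv² + ½Iω² = ½(1+k)Mv² = (13/20)Mv².
Setting this equal to Mgh gives the vertical rise h = (1+k)v₀²/(2g) = 1.3×2.87²/(2×9.81) = 0.5458 m.
Along the incline, d = h/sinθ = 0.5458/sin25.6° ≈ 1.26 m.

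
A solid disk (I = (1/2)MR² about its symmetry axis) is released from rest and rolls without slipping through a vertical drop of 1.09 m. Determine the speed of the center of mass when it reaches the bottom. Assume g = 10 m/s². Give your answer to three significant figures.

With I = (1/2)MR², the ratio k = I/(MR²) is 0.5.
The rolling condition ω = v/R makes the rotational term ½I(v/R)² = ½kMv², so KE_total = ½(1+k)Mv² = (3/4)Mv².
Setting Mgh = (3/4)Mv² gives v = √(2gh/(1+k)) = √(2·10·1.09/1.5) ≈ 3.81 m/s.

v ≈ 3.81 m/s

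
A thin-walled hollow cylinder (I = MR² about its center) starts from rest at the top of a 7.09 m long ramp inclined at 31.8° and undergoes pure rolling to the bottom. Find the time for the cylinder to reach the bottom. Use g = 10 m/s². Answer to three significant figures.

For this body I = MR², i.e. k = I/(MR²) = 1.
Newton's second law down the slope: Mg sinθ − f = Ma. The torque equation fR = Iα (with α = a/R) gives f = kMa.
Hence a = g sinθ/(1+k) = 10×sin31.8°/2 = 2.635 m/s².
With constant a from rest, t = √(2L/a) = √(2·7.09/2.635) ≈ 2.32 s.

t ≈ 2.32 s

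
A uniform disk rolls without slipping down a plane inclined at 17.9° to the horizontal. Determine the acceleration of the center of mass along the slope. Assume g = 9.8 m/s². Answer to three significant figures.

Here I = (1/2)MR², so the shape factor k = I/(MR²) = 0.5.
Translational: Mg sinθ − f = Ma. Rotational about the CM: fR = Iα = kMRa, so f = kMa.
Eliminating f: Mg sinθ = (1+k)Ma, so a = g sinθ/(1+k) = 9.8 × sin17.9° / 1.5 ≈ 2.01 m/s².

a ≈ 2.01 m/s²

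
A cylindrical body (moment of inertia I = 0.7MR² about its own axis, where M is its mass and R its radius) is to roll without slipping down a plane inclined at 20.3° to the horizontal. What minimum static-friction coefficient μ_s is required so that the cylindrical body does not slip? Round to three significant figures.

μ_min ≈ 0.152

Here I = 0.7MR², so the shape factor k = I/(MR²) = 0.7.
Along the incline Mg sinθ − f = Ma, and torque about the center fR = Iα = kMR²(a/R) gives f = kMa.
These give a = g sinθ/(1+k) and the required friction f = kMg sinθ/(1+k).
With N = Mg cosθ, the no-slip condition f ≤ μN gives μ_min = f/N = k tanθ/(1+k).
μ_min = 0.7 × tan20.3° / 1.7 ≈ 0.152.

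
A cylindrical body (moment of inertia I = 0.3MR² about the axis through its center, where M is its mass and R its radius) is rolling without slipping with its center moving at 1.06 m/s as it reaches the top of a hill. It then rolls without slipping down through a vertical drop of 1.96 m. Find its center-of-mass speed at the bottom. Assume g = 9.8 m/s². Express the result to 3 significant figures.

v ≈ 5.54 m/s

Here I = 0.3MR², so the shape factor k = I/(MR²) = 0.3.
Since it rolls without slipping, ω = v/R and KE = ½Mv² + ½Iω² = ½(1+k)Mv² = (13/20)Mv².
Conserving energy between top and bottom: (13/20)Mv² = (13/20)Mv₀² + Mgh, hence v² = v₀² + 2gh/(1+k).
v = √(1.06² + 2×9.8×1.96/1.3) = √30.67 ≈ 5.54 m/s.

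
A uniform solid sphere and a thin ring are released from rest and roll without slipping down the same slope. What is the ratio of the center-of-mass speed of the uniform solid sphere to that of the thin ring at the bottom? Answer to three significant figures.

v_ratio ≈ 1.20

Each satisfies Mgh = ½(1+k)Mv² with k = I/(MR²), so v ∝ 1/√(1+k).
For the uniform solid sphere k = 0.4; for the thin ring k = 1.
v₁/v₂ = √((1+k₂)/(1+k₁)) = √(2/1.4) ≈ 1.20.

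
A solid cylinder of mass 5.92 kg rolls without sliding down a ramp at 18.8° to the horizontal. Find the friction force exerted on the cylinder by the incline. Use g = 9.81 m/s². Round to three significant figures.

f ≈ 6.24 N

For this body I = (1/2)MR², i.e. k = I/(MR²) = 0.5.
Along the incline Mg sinθ − f = Ma, and torque about the center fR = Iα = kMR²(a/R) gives f = kMa.
Combining, a = g sinθ/(1+k) and f = kMa = kMg sinθ/(1+k).
f = 0.5 × 5.92 × 9.81 × sin18.8° / 1.5 ≈ 6.24 N.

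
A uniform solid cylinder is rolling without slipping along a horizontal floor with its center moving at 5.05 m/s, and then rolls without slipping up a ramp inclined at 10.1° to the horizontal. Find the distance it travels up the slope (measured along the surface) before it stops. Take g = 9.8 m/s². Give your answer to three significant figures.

d ≈ 11.1 m

For this body I = (1/2)MR², i.e. k = I/(MR²) = 0.5.
Pure rolling means v = ωR; then KE = ½Mv² + ½I(v/R)² = ½(1+k)Mv² = (3/4)Mv².
Setting this equal to Mgh gives the vertical rise h = (1+k)v₀²/(2g) = 1.5×5.05²/(2×9.8) = 1.952 m.
The distance along the slope is d = h/sinθ = 1.952/sin10.1° ≈ 11.1 m.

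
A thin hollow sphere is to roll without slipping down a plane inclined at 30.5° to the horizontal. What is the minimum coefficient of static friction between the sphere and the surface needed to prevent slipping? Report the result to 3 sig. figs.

The moment of inertia is (2/3)MR², giving k ≡ I/(MR²) = 2/3.
Translational: Mg sinθ − f = Ma. Rotational about the CM: fR = Iα = kMRa, so f = kMa.
These give a = g sinθ/(1+k) and the required friction f = kMg sinθ/(1+k).
The normal force is N = Mg cosθ, so μ_min = f/N = k tanθ/(1+k).
μ_min = (2/3) × tan30.5° / 1.667 ≈ 0.236.

μ_min ≈ 0.236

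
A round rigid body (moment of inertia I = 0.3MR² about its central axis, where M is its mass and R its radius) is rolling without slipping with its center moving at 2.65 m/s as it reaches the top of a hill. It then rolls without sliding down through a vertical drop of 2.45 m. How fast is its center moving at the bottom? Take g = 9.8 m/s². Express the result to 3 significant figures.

With I = 0.3MR², the ratio k = I/(MR²) is 0.3.
Pure rolling means v = ωR; then KE = ½Mv² + ½I(v/R)² = ½(1+k)Mv² = (13/20)Mv².
Energy conservation: (13/20)Mv₀² + Mgh = (13/20)Mv², so v² = v₀² + 2gh/(1+k).
v = √(2.65² + 2×9.8×2.45/1.3) = √43.96 ≈ 6.63 m/s.

v ≈ 6.63 m/s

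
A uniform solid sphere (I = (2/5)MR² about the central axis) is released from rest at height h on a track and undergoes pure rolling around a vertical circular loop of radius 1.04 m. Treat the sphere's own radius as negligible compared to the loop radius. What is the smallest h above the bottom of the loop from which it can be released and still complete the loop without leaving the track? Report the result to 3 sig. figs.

h_min ≈ 2.81 m

With I = (2/5)MR², the ratio k = I/(MR²) is 0.4.
At the top of the loop, the minimum-contact condition is Mg = Mv_top²/r, so v_top² = gr.
With ω = v/R, the kinetic energy at speed v is ½(1+k)Mv² = (7/10)Mv².
Energy conservation from release (height h) to the top (height 2r): Mgh = Mg(2r) + (7/10)M·gr.
Thus h_min = 2r + (1+k)r/2 = r(2 + 1.4/2) = 1.04 × 2.7 ≈ 2.81 m.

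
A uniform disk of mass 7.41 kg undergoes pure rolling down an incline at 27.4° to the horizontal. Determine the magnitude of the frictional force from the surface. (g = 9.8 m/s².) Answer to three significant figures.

With I = (1/2)MR², the ratio k = I/(MR²) is 0.5.
Translational: Mg sinθ − f = Ma. Rotational about the CM: fR = Iα = kMRa, so f = kMa.
Combining, a = g sinθ/(1+k) and f = kMa = kMg sinθ/(1+k).
f = 0.5 × 7.41 × 9.8 × sin27.4° / 1.5 ≈ 11.1 N.

f ≈ 11.1 N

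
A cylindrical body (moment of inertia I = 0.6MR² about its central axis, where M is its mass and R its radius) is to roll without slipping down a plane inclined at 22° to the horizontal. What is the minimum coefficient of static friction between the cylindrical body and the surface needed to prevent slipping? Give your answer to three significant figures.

For this body I = 0.6MR², i.e. k = I/(MR²) = 0.6.
Along the incline Mg sinθ − f = Ma, and torque about the center fR = Iα = kMR²(a/R) gives f = kMa.
These give a = g sinθ/(1+k) and the required friction f = kMg sinθ/(1+k).
The normal force is N = Mg cosθ, so μ_min = f/N = k tanθ/(1+k).
μ_min = 0.6 × tan22° / 1.6 ≈ 0.152.

μ_min ≈ 0.152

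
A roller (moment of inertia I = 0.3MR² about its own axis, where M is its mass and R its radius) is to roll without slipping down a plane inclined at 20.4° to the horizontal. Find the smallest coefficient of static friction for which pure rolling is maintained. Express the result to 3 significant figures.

μ_min ≈ 0.0858

The moment of inertia is 0.3MR², giving k ≡ I/(MR²) = 0.3.
Translational: Mg sinθ − f = Ma. Rotational about the CM: fR = Iα = kMRa, so f = kMa.
These give a = g sinθ/(1+k) and the required friction f = kMg sinθ/(1+k).
With N = Mg cosθ, the no-slip condition f ≤ μN gives μ_min = f/N = k tanθ/(1+k).
μ_min = 0.3 × tan20.4° / 1.3 ≈ 0.0858.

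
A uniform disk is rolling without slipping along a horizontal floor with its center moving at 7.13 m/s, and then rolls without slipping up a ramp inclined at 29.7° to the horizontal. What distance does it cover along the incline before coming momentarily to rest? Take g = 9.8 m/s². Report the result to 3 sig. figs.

d ≈ 7.85 m

With I = (1/2)MR², the ratio k = I/(MR²) is 0.5.
Pure rolling means v = ωR; then KE = ½Mv² + ½I(v/R)² = ½(1+k)Mv² = (3/4)Mv².
Setting this equal to Mgh gives the vertical rise h = (1+k)v₀²/(2g) = 1.5×7.13²/(2×9.8) = 3.891 m.
The distance along the slope is d = h/sinθ = 3.891/sin29.7° ≈ 7.85 m.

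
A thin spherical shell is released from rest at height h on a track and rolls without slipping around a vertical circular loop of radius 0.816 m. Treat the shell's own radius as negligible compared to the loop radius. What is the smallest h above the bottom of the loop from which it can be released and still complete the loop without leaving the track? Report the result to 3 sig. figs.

With I = (2/3)MR², the ratio k = I/(MR²) is 2/3.
At the top of the loop, the minimum-contact condition is Mg = Mv_top²/r, so v_top² = gr.
With ω = v/R, the kinetic energy at speed v is ½(1+k)Mv² = (5/6)Mv².
Energy conservation from release (height h) to the top (height 2r): Mgh = Mg(2r) + (5/6)M·gr.
Thus h_min = 2r + (1+k)r/2 = r(2 + 1.667/2) = 0.816 × 2.833 ≈ 2.31 m.

h_min ≈ 2.31 m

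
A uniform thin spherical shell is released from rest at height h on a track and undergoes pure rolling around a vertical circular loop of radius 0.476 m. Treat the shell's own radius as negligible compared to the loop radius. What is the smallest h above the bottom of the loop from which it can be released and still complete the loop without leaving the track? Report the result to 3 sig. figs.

Here I = (2/3)MR², so the shape factor k = I/(MR²) = 2/3.
At the top of the loop, the minimum-contact condition is Mg = Mv_top²/r, so v_top² = gr.
With ω = v/R, the kinetic energy at speed v is ½(1+k)Mv² = (5/6)Mv².
Energy conservation from release (height h) to the top (height 2r): Mgh = Mg(2r) + (5/6)M·gr.
Thus h_min = 2r + (1+k)r/2 = r(2 + 1.667/2) = 0.476 × 2.833 ≈ 1.35 m.

h_min ≈ 1.35 m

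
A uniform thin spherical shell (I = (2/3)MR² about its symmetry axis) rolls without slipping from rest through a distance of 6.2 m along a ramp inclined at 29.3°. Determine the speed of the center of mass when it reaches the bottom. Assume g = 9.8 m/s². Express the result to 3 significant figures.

v ≈ 5.97 m/s

Here I = (2/3)MR², so the shape factor k = I/(MR²) = 2/3.
Since it rolls without slipping, ω = v/R and KE = ½Mv² + ½Iω² = ½(1+k)Mv² = (5/6)Mv².
The vertical drop is h = L sinθ = 6.2 × sin29.3° = 3.034 m.
Energy conservation: Mgh = (5/6)Mv², so v = √(2gh/(1+k)) = √(2 × 9.8 × 3.034 / 1.667) ≈ 5.97 m/s.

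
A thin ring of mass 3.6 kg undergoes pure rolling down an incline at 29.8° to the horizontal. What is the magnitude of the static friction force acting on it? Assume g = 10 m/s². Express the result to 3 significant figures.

The moment of inertia is MR², giving k ≡ I/(MR²) = 1.
Translational: Mg sinθ − f = Ma. Rotational about the CM: fR = Iα = kMRa, so f = kMa.
Combining, a = g sinθ/(1+k) and f = kMa = kMg sinθ/(1+k).
f = 1 × 3.6 × 10 × sin29.8° / 2 ≈ 8.95 N.

f ≈ 8.95 N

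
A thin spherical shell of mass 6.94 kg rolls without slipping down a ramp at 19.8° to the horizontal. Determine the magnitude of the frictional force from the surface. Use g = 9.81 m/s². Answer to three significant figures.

The moment of inertia is (2/3)MR², giving k ≡ I/(MR²) = 2/3.
Translational: Mg sinθ − f = Ma. Rotational about the CM: fR = Iα = kMRa, so f = kMa.
Combining, a = g sinθ/(1+k) and f = kMa = kMg sinθ/(1+k).
f = (2/3) × 6.94 × 9.81 × sin19.8° / 1.667 ≈ 9.22 N.

f ≈ 9.22 N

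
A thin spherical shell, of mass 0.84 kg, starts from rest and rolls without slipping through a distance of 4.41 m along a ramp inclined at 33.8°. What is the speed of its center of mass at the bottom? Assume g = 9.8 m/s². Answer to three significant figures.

Here I = (2/3)MR², so the shape factor k = I/(MR²) = 2/3.
Rolling without slipping gives ω = v/R, so the total kinetic energy is ½Mv² + ½Iω² = ½(1+k)Mv² = (5/6)Mv².
The vertical drop is h = L sinθ = 4.41 × sin33.8° = 2.453 m.
Setting Mgh = (5/6)Mv² gives v = √(2gh/(1+k)) = √(2·9.8·2.453/1.667) ≈ 5.37 m/s.

v ≈ 5.37 m/s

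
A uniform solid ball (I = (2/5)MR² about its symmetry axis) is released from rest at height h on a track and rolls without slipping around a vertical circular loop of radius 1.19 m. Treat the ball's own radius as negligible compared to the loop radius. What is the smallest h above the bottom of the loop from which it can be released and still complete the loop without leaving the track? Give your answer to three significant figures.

h_min ≈ 3.21 m

For this body I = (2/5)MR², i.e. k = I/(MR²) = 0.4.
At the top of the loop, the minimum-contact condition is Mg = Mv_top²/r, so v_top² = gr.
With ω = v/R, the kinetic energy at speed v is ½(1+k)Mv² = (7/10)Mv².
Energy conservation from release (height h) to the top (height 2r): Mgh = Mg(2r) + (7/10)M·gr.
Thus h_min = 2r + (1+k)r/2 = r(2 + 1.4/2) = 1.19 × 2.7 ≈ 3.21 m.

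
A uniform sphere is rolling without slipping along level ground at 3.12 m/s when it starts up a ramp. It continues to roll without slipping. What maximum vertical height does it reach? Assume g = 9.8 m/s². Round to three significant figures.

For this body I = (2/5)MR², i.e. k = I/(MR²) = 0.4.
Since it rolls without slipping, ω = v/R and KE = ½Mv² + ½Iω² = ½(1+k)Mv² = (7/10)Mv².
All of this converts to potential energy at the highest point: (7/10)Mv₀² = Mgh.
Thus h = (1+k)v₀²/(2g) = 1.4 × 3.12² / (2 × 9.8) ≈ 0.695 m.

h ≈ 0.695 m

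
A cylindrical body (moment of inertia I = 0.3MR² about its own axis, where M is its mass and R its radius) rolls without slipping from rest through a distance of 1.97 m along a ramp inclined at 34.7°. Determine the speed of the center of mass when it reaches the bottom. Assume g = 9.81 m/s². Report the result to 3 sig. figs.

v ≈ 4.11 m/s

The moment of inertia is 0.3MR², giving k ≡ I/(MR²) = 0.3.
Pure rolling means v = ωR; then KE = ½Mv² + ½I(v/R)² = ½(1+k)Mv² = (13/20)Mv².
The vertical drop is h = L sinθ = 1.97 × sin34.7° = 1.121 m.
Energy conservation: Mgh = (13/20)Mv², so v = √(2gh/(1+k)) = √(2 × 9.81 × 1.121 / 1.3) ≈ 4.11 m/s.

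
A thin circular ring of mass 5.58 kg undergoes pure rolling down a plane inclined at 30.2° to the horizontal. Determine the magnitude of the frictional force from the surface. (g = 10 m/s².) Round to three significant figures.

The moment of inertia is MR², giving k ≡ I/(MR²) = 1.
Translational: Mg sinθ − f = Ma. Rotational about the CM: fR = Iα = kMRa, so f = kMa.
Combining, a = g sinθ/(1+k) and f = kMa = kMg sinθ/(1+k).
f = 1 × 5.58 × 10 × sin30.2° / 2 ≈ 14.0 N.

f ≈ 14.0 N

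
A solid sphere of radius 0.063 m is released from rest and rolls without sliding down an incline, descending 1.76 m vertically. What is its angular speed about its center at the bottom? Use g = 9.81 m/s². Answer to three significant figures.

With I = (2/5)MR², the ratio k = I/(MR²) is 0.4.
Rolling without slipping gives ω = v/R, so the total kinetic energy is ½Mv² + ½Iω² = ½(1+k)Mv² = (7/10)Mv².
Energy conservation Mgh = ½(1+k)Mv² gives v = √(2gh/(1+k)) = √(2 × 9.81 × 1.76 / 1.4) = 4.966 m/s.
The angular speed follows from ω = v/R = 4.966/0.063 ≈ 78.8 rad/s.

ω ≈ 78.8 rad/s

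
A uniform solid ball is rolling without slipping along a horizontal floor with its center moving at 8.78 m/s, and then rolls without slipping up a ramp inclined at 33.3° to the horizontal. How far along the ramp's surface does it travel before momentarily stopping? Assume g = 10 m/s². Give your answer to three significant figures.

Here I = (2/5)MR², so the shape factor k = I/(MR²) = 0.4.
Rolling without slipping gives ω = v/R, so the total kinetic energy is ½Mv² + ½Iω² = ½(1+k)Mv² = (7/10)Mv².
Setting this equal to Mgh gives the vertical rise h = (1+k)v₀²/(2g) = 1.4×8.78²/(2×10) = 5.396 m.
Along the incline, d = h/sinθ = 5.396/sin33.3° ≈ 9.83 m.

d ≈ 9.83 m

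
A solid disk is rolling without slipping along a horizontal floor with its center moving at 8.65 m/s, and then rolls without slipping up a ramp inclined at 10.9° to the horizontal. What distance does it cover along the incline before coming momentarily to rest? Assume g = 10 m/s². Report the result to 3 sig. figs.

d ≈ 29.7 m

The moment of inertia is (1/2)MR², giving k ≡ I/(MR²) = 0.5.
Since it rolls without slipping, ω = v/R and KE = ½Mv² + ½Iω² = ½(1+k)Mv² = (3/4)Mv².
Setting this equal to Mgh gives the vertical rise h = (1+k)v₀²/(2g) = 1.5×8.65²/(2×10) = 5.612 m.
The distance along the slope is d = h/sinθ = 5.612/sin10.9° ≈ 29.7 m.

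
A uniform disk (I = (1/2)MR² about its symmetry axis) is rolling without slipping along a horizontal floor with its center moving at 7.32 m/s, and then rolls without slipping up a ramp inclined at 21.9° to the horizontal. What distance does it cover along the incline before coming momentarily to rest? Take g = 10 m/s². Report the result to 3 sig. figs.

With I = (1/2)MR², the ratio k = I/(MR²) is 0.5.
Pure rolling means v = ωR; then KE = ½Mv² + ½I(v/R)² = ½(1+k)Mv² = (3/4)Mv².
Setting this equal to Mgh gives the vertical rise h = (1+k)v₀²/(2g) = 1.5×7.32²/(2×10) = 4.019 m.
Along the incline, d = h/sinθ = 4.019/sin21.9° ≈ 10.8 m.

d ≈ 10.8 m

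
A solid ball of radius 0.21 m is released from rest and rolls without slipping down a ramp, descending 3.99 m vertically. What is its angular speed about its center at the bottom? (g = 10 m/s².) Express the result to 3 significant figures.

ω ≈ 36.0 rad/s

Here I = (2/5)MR², so the shape factor k = I/(MR²) = 0.4.
The rolling condition ω = v/R makes the rotational term ½I(v/R)² = ½kMv², so KE_total = ½(1+k)Mv² = (7/10)Mv².
Energy conservation Mgh = ½(1+k)Mv² gives v = √(2gh/(1+k)) = √(2 × 10 × 3.99 / 1.4) = 7.55 m/s.
Then ω = v/R = 7.55 / 0.21 ≈ 36.0 rad/s.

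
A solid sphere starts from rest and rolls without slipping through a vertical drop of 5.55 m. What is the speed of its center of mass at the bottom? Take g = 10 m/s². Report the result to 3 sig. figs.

With I = (2/5)MR², the ratio k = I/(MR²) is 0.4.
The rolling condition ω = v/R makes the rotational term ½I(v/R)² = ½kMv², so KE_total = ½(1+k)Mv² = (7/10)Mv².
Energy conservation: Mgh = (7/10)Mv², so v = √(2gh/(1+k)) = √(2 × 10 × 5.55 / 1.4) ≈ 8.90 m/s.

v ≈ 8.90 m/s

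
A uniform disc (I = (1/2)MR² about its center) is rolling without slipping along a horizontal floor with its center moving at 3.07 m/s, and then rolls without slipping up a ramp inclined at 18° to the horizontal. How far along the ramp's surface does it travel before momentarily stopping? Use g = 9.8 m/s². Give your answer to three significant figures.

For this body I = (1/2)MR², i.e. k = I/(MR²) = 0.5.
Pure rolling means v = ωR; then KE = ½Mv² + ½I(v/R)² = ½(1+k)Mv² = (3/4)Mv².
Setting this equal to Mgh gives the vertical rise h = (1+k)v₀²/(2g) = 1.5×3.07²/(2×9.8) = 0.7213 m.
The distance along the slope is d = h/sinθ = 0.7213/sin18° ≈ 2.33 m.

d ≈ 2.33 m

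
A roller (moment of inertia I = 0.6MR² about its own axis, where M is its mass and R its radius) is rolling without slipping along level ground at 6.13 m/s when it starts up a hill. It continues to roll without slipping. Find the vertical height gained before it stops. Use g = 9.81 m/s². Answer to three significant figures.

The moment of inertia is 0.6MR², giving k ≡ I/(MR²) = 0.6.
Rolling without slipping gives ω = v/R, so the total kinetic energy is ½Mv² + ½Iω² = ½(1+k)Mv² = (4/5)Mv².
At the top the kinetic energy is zero, so (4/5)Mv₀² = Mgh.
Thus h = (1+k)v₀²/(2g) = 1.6 × 6.13² / (2 × 9.81) ≈ 3.06 m.

h ≈ 3.06 m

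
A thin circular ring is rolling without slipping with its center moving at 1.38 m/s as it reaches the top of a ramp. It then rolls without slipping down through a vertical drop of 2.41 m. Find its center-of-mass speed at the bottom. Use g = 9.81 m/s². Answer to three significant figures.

v ≈ 5.05 m/s

For this body I = MR², i.e. k = I/(MR²) = 1.
Rolling without slipping gives ω = v/R, so the total kinetic energy is ½Mv² + ½Iω² = ½(1+k)Mv² = Mv².
Conserving energy between top and bottom: Mv² = Mv₀² + Mgh, hence v² = v₀² + 2gh/(1+k).
v = √(1.38² + 2×9.81×2.41/2) = √25.55 ≈ 5.05 m/s.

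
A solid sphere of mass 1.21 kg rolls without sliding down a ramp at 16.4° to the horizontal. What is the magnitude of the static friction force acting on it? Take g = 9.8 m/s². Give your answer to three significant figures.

Here I = (2/5)MR², so the shape factor k = I/(MR²) = 0.4.
Along the incline Mg sinθ − f = Ma, and torque about the center fR = Iα = kMR²(a/R) gives f = kMa.
Combining, a = g sinθ/(1+k) and f = kMa = kMg sinθ/(1+k).
f = 0.4 × 1.21 × 9.8 × sin16.4° / 1.4 ≈ 0.957 N.

f ≈ 0.957 N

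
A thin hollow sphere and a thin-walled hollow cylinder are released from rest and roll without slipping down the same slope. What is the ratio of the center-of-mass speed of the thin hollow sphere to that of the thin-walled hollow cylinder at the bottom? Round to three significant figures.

Each satisfies Mgh = ½(1+k)Mv² with k = I/(MR²), so v ∝ 1/√(1+k).
For the thin hollow sphere k = 2/3; for the thin-walled hollow cylinder k = 1.
v₁/v₂ = √((1+k₂)/(1+k₁)) = √(2/1.667) ≈ 1.10.

v_ratio ≈ 1.10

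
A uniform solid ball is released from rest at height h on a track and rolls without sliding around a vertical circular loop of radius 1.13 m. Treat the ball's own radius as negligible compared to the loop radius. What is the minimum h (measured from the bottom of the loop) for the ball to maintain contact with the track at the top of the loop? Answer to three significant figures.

h_min ≈ 3.05 m

Here I = (2/5)MR², so the shape factor k = I/(MR²) = 0.4.
At the top of the loop, the minimum-contact condition is Mg = Mv_top²/r, so v_top² = gr.
With ω = v/R, the kinetic energy at speed v is ½(1+k)Mv² = (7/10)Mv².
Energy conservation from release (height h) to the top (height 2r): Mgh = Mg(2r) + (7/10)M·gr.
Thus h_min = 2r + (1+k)r/2 = r(2 + 1.4/2) = 1.13 × 2.7 ≈ 3.05 m.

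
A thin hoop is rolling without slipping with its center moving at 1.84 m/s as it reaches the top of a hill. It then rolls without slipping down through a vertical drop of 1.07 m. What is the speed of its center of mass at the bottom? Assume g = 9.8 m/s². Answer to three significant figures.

With I = MR², the ratio k = I/(MR²) is 1.
Rolling without slipping gives ω = v/R, so the total kinetic energy is ½Mv² + ½Iω² = ½(1+k)Mv² = Mv².
Energy conservation: Mv₀² + Mgh = Mv², so v² = v₀² + 2gh/(1+k).
v = √(1.84² + 2×9.8×1.07/2) = √13.87 ≈ 3.72 m/s.

v ≈ 3.72 m/s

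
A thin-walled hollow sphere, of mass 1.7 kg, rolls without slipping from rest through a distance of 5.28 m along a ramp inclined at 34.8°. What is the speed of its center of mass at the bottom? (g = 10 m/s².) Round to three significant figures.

Here I = (2/3)MR², so the shape factor k = I/(MR²) = 2/3.
Rolling without slipping gives ω = v/R, so the total kinetic energy is ½Mv² + ½Iω² = ½(1+k)Mv² = (5/6)Mv².
The vertical drop is h = L sinθ = 5.28 × sin34.8° = 3.013 m.
Setting Mgh = (5/6)Mv² gives v = √(2gh/(1+k)) = √(2·10·3.013/1.667) ≈ 6.01 m/s.

v ≈ 6.01 m/s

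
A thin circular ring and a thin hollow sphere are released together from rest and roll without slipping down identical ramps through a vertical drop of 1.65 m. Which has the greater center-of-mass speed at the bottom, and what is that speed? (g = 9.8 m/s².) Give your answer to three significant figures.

the thin hollow sphere, at v ≈ 4.40 m/s

For rolling without slipping, Mgh = ½(1+k)Mv² where k = I/(MR²), so v = √(2gh/(1+k)).
Thin circular ring: k = 1, giving v = √(2×9.8×1.65/2) = 4.021 m/s.
Thin hollow sphere: k = 2/3, giving v = √(2×9.8×1.65/1.667) = 4.405 m/s.
The smaller k wins: the thin hollow sphere, at ≈ 4.40 m/s.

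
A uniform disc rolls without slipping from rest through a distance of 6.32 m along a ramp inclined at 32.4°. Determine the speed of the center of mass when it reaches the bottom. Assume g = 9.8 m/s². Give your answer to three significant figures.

v ≈ 6.65 m/s

Here I = (1/2)MR², so the shape factor k = I/(MR²) = 0.5.
Pure rolling means v = ωR; then KE = ½Mv² + ½I(v/R)² = ½(1+k)Mv² = (3/4)Mv².
The vertical drop is h = L sinθ = 6.32 × sin32.4° = 3.386 m.
Energy conservation: Mgh = (3/4)Mv², so v = √(2gh/(1+k)) = √(2 × 9.8 × 3.386 / 1.5) ≈ 6.65 m/s.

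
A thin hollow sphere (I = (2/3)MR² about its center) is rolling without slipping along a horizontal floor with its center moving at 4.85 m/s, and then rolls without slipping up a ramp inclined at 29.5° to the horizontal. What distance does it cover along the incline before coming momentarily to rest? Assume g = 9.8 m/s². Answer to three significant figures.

The moment of inertia is (2/3)MR², giving k ≡ I/(MR²) = 2/3.
Since it rolls without slipping, ω = v/R and KE = ½Mv² + ½Iω² = ½(1+k)Mv² = (5/6)Mv².
Setting this equal to Mgh gives the vertical rise h = (1+k)v₀²/(2g) = 1.667×4.85²/(2×9.8) = 2 m.
The distance along the slope is d = h/sinθ = 2/sin29.5° ≈ 4.06 m.

d ≈ 4.06 m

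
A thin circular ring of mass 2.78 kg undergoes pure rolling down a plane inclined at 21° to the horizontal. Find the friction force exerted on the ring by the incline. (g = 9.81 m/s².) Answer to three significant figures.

For this body I = MR², i.e. k = I/(MR²) = 1.
Translational: Mg sinθ − f = Ma. Rotational about the CM: fR = Iα = kMRa, so f = kMa.
Combining, a = g sinθ/(1+k) and f = kMa = kMg sinθ/(1+k).
f = 1 × 2.78 × 9.81 × sin21° / 2 ≈ 4.89 N.

f ≈ 4.89 N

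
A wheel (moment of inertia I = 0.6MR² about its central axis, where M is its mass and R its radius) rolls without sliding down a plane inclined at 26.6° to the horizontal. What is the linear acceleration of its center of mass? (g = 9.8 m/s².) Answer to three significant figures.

a ≈ 2.74 m/s²

With I = 0.6MR², the ratio k = I/(MR²) is 0.6.
Newton's second law down the slope: Mg sinθ − f = Ma. The torque equation fR = Iα (with α = a/R) gives f = kMa.
Eliminating f: Mg sinθ = (1+k)Ma, so a = g sinθ/(1+k) = 9.8 × sin26.6° / 1.6 ≈ 2.74 m/s².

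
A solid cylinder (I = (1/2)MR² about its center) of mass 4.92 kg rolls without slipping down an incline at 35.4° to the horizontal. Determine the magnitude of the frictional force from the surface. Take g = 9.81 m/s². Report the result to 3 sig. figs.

For this body I = (1/2)MR², i.e. k = I/(MR²) = 0.5.
Newton's second law down the slope: Mg sinθ − f = Ma. The torque equation fR = Iα (with α = a/R) gives f = kMa.
Combining, a = g sinθ/(1+k) and f = kMa = kMg sinθ/(1+k).
f = 0.5 × 4.92 × 9.81 × sin35.4° / 1.5 ≈ 9.32 N.

f ≈ 9.32 N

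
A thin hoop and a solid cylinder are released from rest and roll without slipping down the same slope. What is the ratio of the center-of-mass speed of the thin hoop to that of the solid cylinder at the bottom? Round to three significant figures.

Each satisfies Mgh = ½(1+k)Mv² with k = I/(MR²), so v ∝ 1/√(1+k).
For the thin hoop k = 1; for the solid cylinder k = 0.5.
v₁/v₂ = √((1+k₂)/(1+k₁)) = √(1.5/2) ≈ 0.866.

v_ratio ≈ 0.866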